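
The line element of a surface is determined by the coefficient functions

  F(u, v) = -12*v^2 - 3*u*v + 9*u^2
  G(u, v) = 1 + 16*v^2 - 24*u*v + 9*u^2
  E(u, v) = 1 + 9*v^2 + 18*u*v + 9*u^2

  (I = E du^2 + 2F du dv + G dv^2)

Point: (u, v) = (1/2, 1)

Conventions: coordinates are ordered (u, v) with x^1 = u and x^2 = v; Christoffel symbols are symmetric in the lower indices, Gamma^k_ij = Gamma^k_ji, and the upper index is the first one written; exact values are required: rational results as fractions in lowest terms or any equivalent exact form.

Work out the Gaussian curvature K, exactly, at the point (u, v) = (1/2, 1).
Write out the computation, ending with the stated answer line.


E = 85/4, F = -45/4, G = 29/4, EG - F^2 = 55/2 at the point
E_u = 27, E_v = 27, F_u = 6, F_v = -51/2, G_u = -15, G_v = 20
E_vv = 18, F_uv = -3, G_uu = 18
Evaluate Brioschi's two determinant matrices M1, M2 and divide by (EG - F^2)^2.
M1 = [[-E_vv/2 + F_uv - G_uu/2, E_u/2, F_u - E_v/2], [F_v - G_u/2, E, F], [G_v/2, F, G]] = [[-21, 27/2, -15/2], [-18, 85/4, -45/4], [10, -45/4, 29/4]]; det M1 = -519/2
M2 = [[0, E_v/2, G_u/2], [E_v/2, E, F], [G_u/2, F, G]] = [[0, 27/2, -15/2], [27/2, 85/4, -45/4], [-15/2, -45/4, 29/4]]; det M2 = -477/2
det M1 - det M2 = -21; K = -21 / (55/2)^2 = -84/3025

Answer: K = -84/3025


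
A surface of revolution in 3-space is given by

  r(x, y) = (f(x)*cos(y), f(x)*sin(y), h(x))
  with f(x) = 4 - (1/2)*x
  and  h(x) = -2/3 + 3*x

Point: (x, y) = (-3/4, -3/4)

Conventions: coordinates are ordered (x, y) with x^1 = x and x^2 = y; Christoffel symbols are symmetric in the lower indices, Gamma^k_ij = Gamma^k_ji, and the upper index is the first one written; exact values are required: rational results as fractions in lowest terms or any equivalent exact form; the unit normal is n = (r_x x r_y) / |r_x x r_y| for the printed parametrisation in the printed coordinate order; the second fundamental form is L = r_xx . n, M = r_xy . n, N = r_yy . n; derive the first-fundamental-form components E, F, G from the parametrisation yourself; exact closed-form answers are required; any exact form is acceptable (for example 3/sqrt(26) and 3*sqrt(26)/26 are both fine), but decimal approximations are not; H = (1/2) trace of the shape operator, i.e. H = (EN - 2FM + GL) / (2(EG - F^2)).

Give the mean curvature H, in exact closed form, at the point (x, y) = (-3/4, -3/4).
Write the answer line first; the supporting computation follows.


Answer: H = 24*sqrt(37)/1295

f = 35/8, f' = -1/2, f'' = 0, h' = 3, h'' = 0
E = 37/4, F = 0, G = 1225/64; answer radicand W^2 = 37/4
unnormalised second-form numerators: l = 0, m = 0, n = 105/8; L = l/sqrt(37/4), and similarly M = m/sqrt(W^2), N = n/sqrt(W^2)
H = (E*n - 2*F*m + G*l) / (2*(EG - F^2)*sqrt(W^2)); E*n - 2*F*m + G*l = 3885/32, EG - F^2 = 45325/256, so H = (12/35)/sqrt(37/4)


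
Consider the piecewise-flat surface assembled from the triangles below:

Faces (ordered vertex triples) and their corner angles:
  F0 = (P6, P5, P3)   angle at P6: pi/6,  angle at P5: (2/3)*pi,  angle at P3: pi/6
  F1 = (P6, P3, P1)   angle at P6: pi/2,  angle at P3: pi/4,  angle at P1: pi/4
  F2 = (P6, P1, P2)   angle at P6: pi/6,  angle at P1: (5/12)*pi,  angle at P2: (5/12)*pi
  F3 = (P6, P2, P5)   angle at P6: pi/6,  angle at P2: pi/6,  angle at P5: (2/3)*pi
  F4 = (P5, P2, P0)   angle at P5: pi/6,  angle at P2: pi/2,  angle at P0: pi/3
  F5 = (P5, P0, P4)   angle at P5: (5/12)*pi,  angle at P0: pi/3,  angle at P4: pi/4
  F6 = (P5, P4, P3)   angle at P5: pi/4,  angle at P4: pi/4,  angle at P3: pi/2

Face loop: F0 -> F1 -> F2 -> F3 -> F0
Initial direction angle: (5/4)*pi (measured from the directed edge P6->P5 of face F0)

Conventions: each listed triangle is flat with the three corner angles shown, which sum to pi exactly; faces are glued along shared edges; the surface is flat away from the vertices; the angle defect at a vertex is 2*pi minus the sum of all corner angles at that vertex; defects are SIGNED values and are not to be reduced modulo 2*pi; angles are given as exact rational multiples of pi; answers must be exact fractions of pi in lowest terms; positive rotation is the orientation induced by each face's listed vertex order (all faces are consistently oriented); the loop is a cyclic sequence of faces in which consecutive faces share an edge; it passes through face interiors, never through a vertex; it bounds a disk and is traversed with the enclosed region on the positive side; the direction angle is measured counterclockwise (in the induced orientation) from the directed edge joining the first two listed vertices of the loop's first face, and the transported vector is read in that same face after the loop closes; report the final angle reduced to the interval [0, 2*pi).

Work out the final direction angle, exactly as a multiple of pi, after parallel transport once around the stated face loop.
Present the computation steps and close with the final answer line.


enclosed vertex P6: corner angles sum to pi, defect = 2*pi - pi = pi
final direction = starting direction + enclosed defect total, reduced mod 2*pi (induced orientation)
final angle = (5/4)*pi + pi = pi/4 (mod 2*pi)

Answer: final direction angle = pi/4


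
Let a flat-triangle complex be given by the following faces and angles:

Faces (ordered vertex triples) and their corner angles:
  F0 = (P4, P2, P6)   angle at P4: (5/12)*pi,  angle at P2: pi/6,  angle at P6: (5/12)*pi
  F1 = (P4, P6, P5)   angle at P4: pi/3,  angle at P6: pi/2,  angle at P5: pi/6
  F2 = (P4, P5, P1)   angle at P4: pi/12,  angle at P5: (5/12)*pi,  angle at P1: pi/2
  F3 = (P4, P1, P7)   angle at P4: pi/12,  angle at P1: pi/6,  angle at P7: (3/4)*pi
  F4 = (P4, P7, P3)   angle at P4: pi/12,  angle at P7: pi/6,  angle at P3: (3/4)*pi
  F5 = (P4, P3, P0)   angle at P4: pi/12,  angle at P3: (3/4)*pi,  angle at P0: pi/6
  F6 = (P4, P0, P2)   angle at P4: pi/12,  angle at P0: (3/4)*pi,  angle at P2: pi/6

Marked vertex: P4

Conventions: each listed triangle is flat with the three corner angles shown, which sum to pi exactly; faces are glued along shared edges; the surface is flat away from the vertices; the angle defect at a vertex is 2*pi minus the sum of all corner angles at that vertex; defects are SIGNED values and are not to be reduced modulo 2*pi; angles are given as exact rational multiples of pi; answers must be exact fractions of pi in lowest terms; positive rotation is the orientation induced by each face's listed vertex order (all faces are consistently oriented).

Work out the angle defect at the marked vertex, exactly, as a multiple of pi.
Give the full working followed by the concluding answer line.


Sum of corner angles at P4: (7/6)*pi
defect = 2*pi - (7/6)*pi

Answer: defect(P4) = (5/6)*pi


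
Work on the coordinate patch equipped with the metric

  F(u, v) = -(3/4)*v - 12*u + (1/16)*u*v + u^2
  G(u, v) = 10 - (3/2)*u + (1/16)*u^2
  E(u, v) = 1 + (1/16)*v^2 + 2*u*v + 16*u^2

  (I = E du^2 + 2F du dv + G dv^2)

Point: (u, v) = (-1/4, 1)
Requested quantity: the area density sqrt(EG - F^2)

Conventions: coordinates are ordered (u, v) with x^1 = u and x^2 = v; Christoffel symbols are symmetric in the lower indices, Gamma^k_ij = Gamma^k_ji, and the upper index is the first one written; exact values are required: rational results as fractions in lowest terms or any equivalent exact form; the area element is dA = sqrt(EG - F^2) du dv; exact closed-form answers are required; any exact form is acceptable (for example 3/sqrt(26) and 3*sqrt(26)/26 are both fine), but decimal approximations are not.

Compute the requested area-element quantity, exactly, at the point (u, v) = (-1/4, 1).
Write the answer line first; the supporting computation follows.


Answer: sqrt(EG - F^2) = sqrt(2801)/16

E = 25/16, F = 147/64, G = 2657/256; EG - F^2 = 2801/256


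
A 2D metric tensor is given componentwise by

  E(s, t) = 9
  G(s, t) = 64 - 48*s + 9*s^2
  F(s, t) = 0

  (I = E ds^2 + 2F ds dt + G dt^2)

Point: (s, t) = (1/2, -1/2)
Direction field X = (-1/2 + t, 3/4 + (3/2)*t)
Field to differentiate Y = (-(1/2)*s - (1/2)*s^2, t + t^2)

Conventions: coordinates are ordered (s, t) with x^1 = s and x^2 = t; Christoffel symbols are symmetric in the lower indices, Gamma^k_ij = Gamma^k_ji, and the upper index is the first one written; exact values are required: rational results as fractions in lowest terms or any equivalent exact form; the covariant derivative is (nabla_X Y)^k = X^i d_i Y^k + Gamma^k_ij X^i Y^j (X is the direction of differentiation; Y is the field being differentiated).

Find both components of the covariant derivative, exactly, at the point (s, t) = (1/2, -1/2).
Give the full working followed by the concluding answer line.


E = 9, F = 0, G = 169/4 at the point
E_s = 0, E_t = 0, F_s = 0, F_t = 0, G_s = -39, G_t = 0
EG - F^2 = 1521/4;  g^inv = (4/1521) * [[169/4, 0], [0, 9]]
first-kind symbols [ij,l] = (1/2)(d_i g_jl + d_j g_il - d_l g_ij): [ss,s] = E_s/2 = 0, [ss,t] = F_s - E_t/2 = 0, [st,s] = E_t/2 = 0, [st,t] = G_s/2 = -39/2, [tt,s] = F_t - G_s/2 = 39/2, [tt,t] = G_t/2 = 0
Gamma^s_ij = (G*[ij,s] - F*[ij,t])/(EG - F^2), Gamma^t_ij = (E*[ij,t] - F*[ij,s])/(EG - F^2)
Gamma_sss = 0, Gamma_sst = 0, Gamma_stt = 13/6, Gamma_tss = 0, Gamma_tst = -6/13, Gamma_ttt = 0
X = (-1, 0), Y = (-3/8, -1/4) at the point

Answer: (nabla_X Y)^s = 1, (nabla_X Y)^t = -3/26


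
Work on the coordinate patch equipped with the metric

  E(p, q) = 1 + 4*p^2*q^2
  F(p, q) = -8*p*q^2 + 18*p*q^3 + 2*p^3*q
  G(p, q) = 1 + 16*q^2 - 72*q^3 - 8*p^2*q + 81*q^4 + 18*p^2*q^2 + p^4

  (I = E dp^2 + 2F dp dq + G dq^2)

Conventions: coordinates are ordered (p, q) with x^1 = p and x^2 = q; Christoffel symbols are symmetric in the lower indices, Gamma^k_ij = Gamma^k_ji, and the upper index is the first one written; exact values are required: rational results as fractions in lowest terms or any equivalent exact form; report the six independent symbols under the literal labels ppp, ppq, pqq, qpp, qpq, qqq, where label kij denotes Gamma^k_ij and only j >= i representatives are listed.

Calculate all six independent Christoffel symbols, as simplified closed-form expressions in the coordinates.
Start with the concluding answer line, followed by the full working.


Answer: Gamma_ppp = 4*p*q^2/(p^4 + 22*p^2*q^2 - 8*p^2*q + 81*q^4 - 72*q^3 + 16*q^2 + 1), Gamma_ppq = 4*p^2*q/(p^4 + 22*p^2*q^2 - 8*p^2*q + 81*q^4 - 72*q^3 + 16*q^2 + 1), Gamma_pqq = (36*p*q^2 - 8*p*q)/(p^4 + 22*p^2*q^2 - 8*p^2*q + 81*q^4 - 72*q^3 + 16*q^2 + 1), Gamma_qpp = (2*p^2*q + 18*q^3 - 8*q^2)/(p^4 + 22*p^2*q^2 - 8*p^2*q + 81*q^4 - 72*q^3 + 16*q^2 + 1), Gamma_qpq = (2*p^3 + 18*p*q^2 - 8*p*q)/(p^4 + 22*p^2*q^2 - 8*p^2*q + 81*q^4 - 72*q^3 + 16*q^2 + 1), Gamma_qqq = (18*p^2*q - 4*p^2 + 162*q^3 - 108*q^2 + 16*q)/(p^4 + 22*p^2*q^2 - 8*p^2*q + 81*q^4 - 72*q^3 + 16*q^2 + 1)

E = 1 + 4*p^2*q^2; F = -8*p*q^2 + 18*p*q^3 + 2*p^3*q; G = 1 + 16*q^2 - 72*q^3 - 8*p^2*q + 81*q^4 + 18*p^2*q^2 + p^4
Gamma^k_ij = (1/2) g^{kl} (d_i g_jl + d_j g_il - d_l g_ij), with g^inv = (1/(EG-F^2)) [[G, -F], [-F, E]]
first partials: E_p = 8*p*q^2, E_q = 8*p^2*q, F_p = -8*q^2 + 18*q^3 + 6*p^2*q, F_q = -16*p*q + 54*p*q^2 + 2*p^3, G_p = -16*p*q + 36*p*q^2 + 4*p^3, G_q = 32*q - 216*q^2 - 8*p^2 + 324*q^3 + 36*p^2*q
D = EG - F^2 = 1 + 16*q^2 - 72*q^3 - 8*p^2*q + 81*q^4 + 22*p^2*q^2 + p^4
expanded: Gamma^p_pp = (G E_p - 2F F_p + F E_q)/(2D), Gamma^p_pq = (G E_q - F G_p)/(2D), Gamma^p_qq = (2G F_q - G G_p - F G_q)/(2D), Gamma^q_pp = (2E F_p - E E_q - F E_p)/(2D), Gamma^q_pq = (E G_p - F E_q)/(2D), Gamma^q_qq = (E G_q - 2F F_q + F G_p)/(2D); substitute and cancel common factors


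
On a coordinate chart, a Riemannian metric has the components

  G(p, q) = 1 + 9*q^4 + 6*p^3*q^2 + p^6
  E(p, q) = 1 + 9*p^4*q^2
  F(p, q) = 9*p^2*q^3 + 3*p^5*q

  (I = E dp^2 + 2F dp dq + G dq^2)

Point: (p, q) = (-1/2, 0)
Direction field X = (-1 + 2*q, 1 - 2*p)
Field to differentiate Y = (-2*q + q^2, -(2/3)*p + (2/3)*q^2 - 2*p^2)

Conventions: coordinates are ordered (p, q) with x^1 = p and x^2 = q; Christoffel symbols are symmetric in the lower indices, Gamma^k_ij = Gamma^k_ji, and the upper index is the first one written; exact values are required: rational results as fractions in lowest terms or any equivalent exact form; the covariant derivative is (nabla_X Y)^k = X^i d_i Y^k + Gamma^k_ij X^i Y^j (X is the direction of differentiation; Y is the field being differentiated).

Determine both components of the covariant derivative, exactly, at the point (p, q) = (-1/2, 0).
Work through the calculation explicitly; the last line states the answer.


E = 1, F = 0, G = 65/64 at the point
E_p = 0, E_q = 0, F_p = 0, F_q = -3/32, G_p = -3/16, G_q = 0
EG - F^2 = 65/64;  g^inv = (64/65) * [[65/64, 0], [0, 1]]
first-kind symbols [ij,l] = (1/2)(d_i g_jl + d_j g_il - d_l g_ij): [pp,p] = E_p/2 = 0, [pp,q] = F_p - E_q/2 = 0, [pq,p] = E_q/2 = 0, [pq,q] = G_p/2 = -3/32, [qq,p] = F_q - G_p/2 = 0, [qq,q] = G_q/2 = 0
Gamma^p_ij = (G*[ij,p] - F*[ij,q])/(EG - F^2), Gamma^q_ij = (E*[ij,q] - F*[ij,p])/(EG - F^2)
Gamma_ppp = 0, Gamma_ppq = 0, Gamma_pqq = 0, Gamma_qpp = 0, Gamma_qpq = -6/65, Gamma_qqq = 0
X = (-1, 2), Y = (0, -1/6) at the point

Answer: (nabla_X Y)^p = -4, (nabla_X Y)^q = -263/195


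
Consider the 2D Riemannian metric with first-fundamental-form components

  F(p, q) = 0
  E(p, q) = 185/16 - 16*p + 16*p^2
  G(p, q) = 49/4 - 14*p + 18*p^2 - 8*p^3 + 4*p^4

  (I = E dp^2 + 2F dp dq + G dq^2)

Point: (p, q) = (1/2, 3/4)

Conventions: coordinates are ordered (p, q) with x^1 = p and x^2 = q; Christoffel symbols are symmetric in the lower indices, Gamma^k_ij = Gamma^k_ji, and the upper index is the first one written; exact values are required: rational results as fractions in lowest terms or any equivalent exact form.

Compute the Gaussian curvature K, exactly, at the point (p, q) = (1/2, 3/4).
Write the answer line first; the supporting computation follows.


Answer: K = -64/363

E = 121/16, F = 0, G = 9, EG - F^2 = 1089/16 at the point
E_p = 0, E_q = 0, F_p = 0, F_q = 0, G_p = 0, G_q = 0
E_qq = 0, F_pq = 0, G_pp = 24
K follows from Brioschi's formula, (det M1 - det M2)/(EG - F^2)^2.
M1 = [[-E_qq/2 + F_pq - G_pp/2, E_p/2, F_p - E_q/2], [F_q - G_p/2, E, F], [G_q/2, F, G]] = [[-12, 0, 0], [0, 121/16, 0], [0, 0, 9]]; det M1 = -3267/4
M2 = [[0, E_q/2, G_p/2], [E_q/2, E, F], [G_p/2, F, G]] = [[0, 0, 0], [0, 121/16, 0], [0, 0, 9]]; det M2 = 0
det M1 - det M2 = -3267/4; K = -3267/4 / (1089/16)^2 = -64/363


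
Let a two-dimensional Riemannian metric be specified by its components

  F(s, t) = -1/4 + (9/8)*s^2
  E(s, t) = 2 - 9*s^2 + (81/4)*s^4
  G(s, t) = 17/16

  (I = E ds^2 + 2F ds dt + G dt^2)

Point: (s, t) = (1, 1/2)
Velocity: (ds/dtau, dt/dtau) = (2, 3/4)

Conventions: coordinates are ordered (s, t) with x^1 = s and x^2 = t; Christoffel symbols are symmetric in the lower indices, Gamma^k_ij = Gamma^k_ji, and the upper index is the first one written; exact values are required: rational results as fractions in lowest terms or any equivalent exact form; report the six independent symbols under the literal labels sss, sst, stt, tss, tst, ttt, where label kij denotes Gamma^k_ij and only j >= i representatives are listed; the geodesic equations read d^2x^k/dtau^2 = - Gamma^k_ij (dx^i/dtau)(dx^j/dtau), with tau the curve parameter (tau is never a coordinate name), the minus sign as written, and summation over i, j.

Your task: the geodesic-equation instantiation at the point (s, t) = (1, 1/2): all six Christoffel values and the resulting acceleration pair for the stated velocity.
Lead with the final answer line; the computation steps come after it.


Answer: Gamma_sss = 168/71, Gamma_sst = 0, Gamma_stt = 0, Gamma_tss = 12/71, Gamma_tst = 0, Gamma_ttt = 0; accelerations (d^2s/dtau^2, d^2t/dtau^2) = (-672/71, -48/71)

E = 53/4, F = 7/8, G = 17/16 at the point
E_s = 63, E_t = 0, F_s = 9/4, F_t = 0, G_s = 0, G_t = 0
EG - F^2 = 213/16;  g^inv = (16/213) * [[17/16, -7/8], [-7/8, 53/4]]
first-kind symbols [ij,l] = (1/2)(d_i g_jl + d_j g_il - d_l g_ij): [ss,s] = E_s/2 = 63/2, [ss,t] = F_s - E_t/2 = 9/4, [st,s] = E_t/2 = 0, [st,t] = G_s/2 = 0, [tt,s] = F_t - G_s/2 = 0, [tt,t] = G_t/2 = 0
Gamma^s_ij = (G*[ij,s] - F*[ij,t])/(EG - F^2), Gamma^t_ij = (E*[ij,t] - F*[ij,s])/(EG - F^2)
Gamma_sss = 168/71, Gamma_sst = 0, Gamma_stt = 0, Gamma_tss = 12/71, Gamma_tst = 0, Gamma_ttt = 0
d^2s/dtau^2 = -(Gamma_sss*(2)^2 + 2*Gamma_sst*(2)*(3/4) + Gamma_stt*(3/4)^2) = -672/71
d^2t/dtau^2 = -(Gamma_tss*(2)^2 + 2*Gamma_tst*(2)*(3/4) + Gamma_ttt*(3/4)^2) = -48/71


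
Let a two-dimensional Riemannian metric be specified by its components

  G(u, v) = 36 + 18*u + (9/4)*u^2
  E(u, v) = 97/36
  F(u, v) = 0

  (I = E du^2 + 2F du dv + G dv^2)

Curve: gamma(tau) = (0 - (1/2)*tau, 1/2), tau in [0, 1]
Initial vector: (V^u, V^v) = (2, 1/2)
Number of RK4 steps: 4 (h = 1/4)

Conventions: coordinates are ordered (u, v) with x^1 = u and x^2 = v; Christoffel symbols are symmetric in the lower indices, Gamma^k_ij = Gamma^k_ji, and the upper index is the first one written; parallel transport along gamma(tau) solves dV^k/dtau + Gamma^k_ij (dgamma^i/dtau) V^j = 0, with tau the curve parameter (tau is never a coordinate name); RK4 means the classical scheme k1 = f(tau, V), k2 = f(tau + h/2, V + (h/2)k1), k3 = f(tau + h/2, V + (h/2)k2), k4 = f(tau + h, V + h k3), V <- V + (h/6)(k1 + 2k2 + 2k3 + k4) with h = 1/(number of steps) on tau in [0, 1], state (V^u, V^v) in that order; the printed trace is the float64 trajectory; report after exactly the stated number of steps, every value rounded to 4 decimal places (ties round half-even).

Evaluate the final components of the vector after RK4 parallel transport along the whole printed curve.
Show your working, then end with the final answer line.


gamma'(tau) = (-1/2, 0); f(tau, V)^k = -Gamma^k_ij(gamma(tau)) gamma'^i(tau) V^j; h = 1/4; intermediate values shown to 6 dp
curve data and Christoffel symbols at the stage parameters:
  tau = 0.000000: gamma = (0.000000, 0.500000), gamma' = (-0.500000, 0.000000); Gamma_uuu = 0.000000, Gamma_uuv = 0.000000, Gamma_uvv = -3.340206, Gamma_vuu = 0.000000, Gamma_vuv = 0.250000, Gamma_vvv = 0.000000
  tau = 0.125000: gamma = (-0.062500, 0.500000), gamma' = (-0.500000, 0.000000); Gamma_uuu = 0.000000, Gamma_uuv = 0.000000, Gamma_uvv = -3.288015, Gamma_vuu = 0.000000, Gamma_vuv = 0.253968, Gamma_vvv = 0.000000
  tau = 0.250000: gamma = (-0.125000, 0.500000), gamma' = (-0.500000, 0.000000); Gamma_uuu = 0.000000, Gamma_uuv = 0.000000, Gamma_uvv = -3.235825, Gamma_vuu = 0.000000, Gamma_vuv = 0.258065, Gamma_vvv = 0.000000
  tau = 0.375000: gamma = (-0.187500, 0.500000), gamma' = (-0.500000, 0.000000); Gamma_uuu = 0.000000, Gamma_uuv = 0.000000, Gamma_uvv = -3.183634, Gamma_vuu = 0.000000, Gamma_vuv = 0.262295, Gamma_vvv = 0.000000
  tau = 0.500000: gamma = (-0.250000, 0.500000), gamma' = (-0.500000, 0.000000); Gamma_uuu = 0.000000, Gamma_uuv = 0.000000, Gamma_uvv = -3.131443, Gamma_vuu = 0.000000, Gamma_vuv = 0.266667, Gamma_vvv = 0.000000
  tau = 0.625000: gamma = (-0.312500, 0.500000), gamma' = (-0.500000, 0.000000); Gamma_uuu = 0.000000, Gamma_uuv = 0.000000, Gamma_uvv = -3.079253, Gamma_vuu = 0.000000, Gamma_vuv = 0.271186, Gamma_vvv = 0.000000
  tau = 0.750000: gamma = (-0.375000, 0.500000), gamma' = (-0.500000, 0.000000); Gamma_uuu = 0.000000, Gamma_uuv = 0.000000, Gamma_uvv = -3.027062, Gamma_vuu = 0.000000, Gamma_vuv = 0.275862, Gamma_vvv = 0.000000
  tau = 0.875000: gamma = (-0.437500, 0.500000), gamma' = (-0.500000, 0.000000); Gamma_uuu = 0.000000, Gamma_uuv = 0.000000, Gamma_uvv = -2.974871, Gamma_vuu = 0.000000, Gamma_vuv = 0.280702, Gamma_vvv = 0.000000
  tau = 1.000000: gamma = (-0.500000, 0.500000), gamma' = (-0.500000, 0.000000); Gamma_uuu = 0.000000, Gamma_uuv = 0.000000, Gamma_uvv = -2.922680, Gamma_vuu = 0.000000, Gamma_vuv = 0.285714, Gamma_vvv = 0.000000
step 0: V^u = 2.0000, V^v = 0.5000
step 1: k1 = (0.000000, 0.062500), k2 = (0.000000, 0.064484), k3 = (0.000000, 0.064516), k4 = (0.000000, 0.066597); V <- V + (h/6)(k1 + 2k2 + 2k3 + k4): V^u = 2.0000, V^v = 0.5161
step 2: k1 = (0.000000, 0.066597), k2 = (0.000000, 0.068781), k3 = (0.000000, 0.068817), k4 = (0.000000, 0.071111); V <- V + (h/6)(k1 + 2k2 + 2k3 + k4): V^u = 2.0000, V^v = 0.5333
step 3: k1 = (0.000000, 0.071111), k2 = (0.000000, 0.073522), k3 = (0.000000, 0.073563), k4 = (0.000000, 0.076100); V <- V + (h/6)(k1 + 2k2 + 2k3 + k4): V^u = 2.0000, V^v = 0.5517
step 4: k1 = (0.000000, 0.076100), k2 = (0.000000, 0.078770), k3 = (0.000000, 0.078817), k4 = (0.000000, 0.081633); V <- V + (h/6)(k1 + 2k2 + 2k3 + k4): V^u = 2.0000, V^v = 0.5714

Answer: V^u = 2.0000, V^v = 0.5714


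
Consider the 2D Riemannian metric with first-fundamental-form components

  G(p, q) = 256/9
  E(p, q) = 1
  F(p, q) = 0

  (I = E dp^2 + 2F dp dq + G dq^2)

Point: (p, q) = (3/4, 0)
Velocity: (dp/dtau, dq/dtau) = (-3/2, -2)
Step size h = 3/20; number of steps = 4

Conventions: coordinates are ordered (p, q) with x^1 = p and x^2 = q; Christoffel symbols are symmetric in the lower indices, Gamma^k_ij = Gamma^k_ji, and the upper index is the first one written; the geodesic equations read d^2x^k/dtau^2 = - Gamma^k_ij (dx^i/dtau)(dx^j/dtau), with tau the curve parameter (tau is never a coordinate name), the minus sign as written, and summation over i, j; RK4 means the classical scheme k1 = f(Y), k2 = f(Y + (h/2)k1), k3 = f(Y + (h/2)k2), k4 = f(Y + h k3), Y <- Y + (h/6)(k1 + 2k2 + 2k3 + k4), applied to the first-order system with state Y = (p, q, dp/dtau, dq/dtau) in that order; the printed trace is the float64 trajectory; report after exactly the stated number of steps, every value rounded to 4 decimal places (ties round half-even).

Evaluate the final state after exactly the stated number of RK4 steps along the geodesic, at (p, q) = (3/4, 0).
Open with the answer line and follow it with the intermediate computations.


Answer: p = -0.1500, q = -1.2000, dp/dtau = -1.5000, dq/dtau = -2.0000

f(Y) = (dp/dtau, dq/dtau, -Gamma^p_ij Y'^i Y'^j, -Gamma^q_ij Y'^i Y'^j) with the Gammas evaluated at the stage position; h = 0.150000; intermediate values shown to 6 dp
step 0: p = 0.7500, q = 0.0000, dp/dtau = -1.5000, dq/dtau = -2.0000
step 1:
  k1: at (p, q) = (0.750000, 0.000000), (dp/dtau, dq/dtau) = (-1.500000, -2.000000); Gamma_ppp = 0.000000, Gamma_ppq = 0.000000, Gamma_pqq = 0.000000, Gamma_qpp = 0.000000, Gamma_qpq = 0.000000, Gamma_qqq = 0.000000; k1 = (-1.500000, -2.000000, 0.000000, 0.000000)
  k2: at (p, q) = (0.637500, -0.150000), (dp/dtau, dq/dtau) = (-1.500000, -2.000000); Gamma_ppp = 0.000000, Gamma_ppq = 0.000000, Gamma_pqq = 0.000000, Gamma_qpp = 0.000000, Gamma_qpq = 0.000000, Gamma_qqq = 0.000000; k2 = (-1.500000, -2.000000, 0.000000, 0.000000)
  k3: at (p, q) = (0.637500, -0.150000), (dp/dtau, dq/dtau) = (-1.500000, -2.000000); Gamma_ppp = 0.000000, Gamma_ppq = 0.000000, Gamma_pqq = 0.000000, Gamma_qpp = 0.000000, Gamma_qpq = 0.000000, Gamma_qqq = 0.000000; k3 = (-1.500000, -2.000000, 0.000000, 0.000000)
  k4: at (p, q) = (0.525000, -0.300000), (dp/dtau, dq/dtau) = (-1.500000, -2.000000); Gamma_ppp = 0.000000, Gamma_ppq = 0.000000, Gamma_pqq = 0.000000, Gamma_qpp = 0.000000, Gamma_qpq = 0.000000, Gamma_qqq = 0.000000; k4 = (-1.500000, -2.000000, 0.000000, 0.000000)
  Y <- Y + (h/6)(k1 + 2k2 + 2k3 + k4): p = 0.5250, q = -0.3000, dp/dtau = -1.5000, dq/dtau = -2.0000
step 2:
  k1: at (p, q) = (0.525000, -0.300000), (dp/dtau, dq/dtau) = (-1.500000, -2.000000); Gamma_ppp = 0.000000, Gamma_ppq = 0.000000, Gamma_pqq = 0.000000, Gamma_qpp = 0.000000, Gamma_qpq = 0.000000, Gamma_qqq = 0.000000; k1 = (-1.500000, -2.000000, 0.000000, 0.000000)
  k2: at (p, q) = (0.412500, -0.450000), (dp/dtau, dq/dtau) = (-1.500000, -2.000000); Gamma_ppp = 0.000000, Gamma_ppq = 0.000000, Gamma_pqq = 0.000000, Gamma_qpp = 0.000000, Gamma_qpq = 0.000000, Gamma_qqq = 0.000000; k2 = (-1.500000, -2.000000, 0.000000, 0.000000)
  k3: at (p, q) = (0.412500, -0.450000), (dp/dtau, dq/dtau) = (-1.500000, -2.000000); Gamma_ppp = 0.000000, Gamma_ppq = 0.000000, Gamma_pqq = 0.000000, Gamma_qpp = 0.000000, Gamma_qpq = 0.000000, Gamma_qqq = 0.000000; k3 = (-1.500000, -2.000000, 0.000000, 0.000000)
  k4: at (p, q) = (0.300000, -0.600000), (dp/dtau, dq/dtau) = (-1.500000, -2.000000); Gamma_ppp = 0.000000, Gamma_ppq = 0.000000, Gamma_pqq = 0.000000, Gamma_qpp = 0.000000, Gamma_qpq = 0.000000, Gamma_qqq = 0.000000; k4 = (-1.500000, -2.000000, 0.000000, 0.000000)
  Y <- Y + (h/6)(k1 + 2k2 + 2k3 + k4): p = 0.3000, q = -0.6000, dp/dtau = -1.5000, dq/dtau = -2.0000
step 3:
  k1: at (p, q) = (0.300000, -0.600000), (dp/dtau, dq/dtau) = (-1.500000, -2.000000); Gamma_ppp = 0.000000, Gamma_ppq = 0.000000, Gamma_pqq = 0.000000, Gamma_qpp = 0.000000, Gamma_qpq = 0.000000, Gamma_qqq = 0.000000; k1 = (-1.500000, -2.000000, 0.000000, 0.000000)
  k2: at (p, q) = (0.187500, -0.750000), (dp/dtau, dq/dtau) = (-1.500000, -2.000000); Gamma_ppp = 0.000000, Gamma_ppq = 0.000000, Gamma_pqq = 0.000000, Gamma_qpp = 0.000000, Gamma_qpq = 0.000000, Gamma_qqq = 0.000000; k2 = (-1.500000, -2.000000, 0.000000, 0.000000)
  k3: at (p, q) = (0.187500, -0.750000), (dp/dtau, dq/dtau) = (-1.500000, -2.000000); Gamma_ppp = 0.000000, Gamma_ppq = 0.000000, Gamma_pqq = 0.000000, Gamma_qpp = 0.000000, Gamma_qpq = 0.000000, Gamma_qqq = 0.000000; k3 = (-1.500000, -2.000000, 0.000000, 0.000000)
  k4: at (p, q) = (0.075000, -0.900000), (dp/dtau, dq/dtau) = (-1.500000, -2.000000); Gamma_ppp = 0.000000, Gamma_ppq = 0.000000, Gamma_pqq = 0.000000, Gamma_qpp = 0.000000, Gamma_qpq = 0.000000, Gamma_qqq = 0.000000; k4 = (-1.500000, -2.000000, 0.000000, 0.000000)
  Y <- Y + (h/6)(k1 + 2k2 + 2k3 + k4): p = 0.0750, q = -0.9000, dp/dtau = -1.5000, dq/dtau = -2.0000
step 4:
  k1: at (p, q) = (0.075000, -0.900000), (dp/dtau, dq/dtau) = (-1.500000, -2.000000); Gamma_ppp = 0.000000, Gamma_ppq = 0.000000, Gamma_pqq = 0.000000, Gamma_qpp = 0.000000, Gamma_qpq = 0.000000, Gamma_qqq = 0.000000; k1 = (-1.500000, -2.000000, 0.000000, 0.000000)
  k2: at (p, q) = (-0.037500, -1.050000), (dp/dtau, dq/dtau) = (-1.500000, -2.000000); Gamma_ppp = 0.000000, Gamma_ppq = 0.000000, Gamma_pqq = 0.000000, Gamma_qpp = 0.000000, Gamma_qpq = 0.000000, Gamma_qqq = 0.000000; k2 = (-1.500000, -2.000000, 0.000000, 0.000000)
  k3: at (p, q) = (-0.037500, -1.050000), (dp/dtau, dq/dtau) = (-1.500000, -2.000000); Gamma_ppp = 0.000000, Gamma_ppq = 0.000000, Gamma_pqq = 0.000000, Gamma_qpp = 0.000000, Gamma_qpq = 0.000000, Gamma_qqq = 0.000000; k3 = (-1.500000, -2.000000, 0.000000, 0.000000)
  k4: at (p, q) = (-0.150000, -1.200000), (dp/dtau, dq/dtau) = (-1.500000, -2.000000); Gamma_ppp = 0.000000, Gamma_ppq = 0.000000, Gamma_pqq = 0.000000, Gamma_qpp = 0.000000, Gamma_qpq = 0.000000, Gamma_qqq = 0.000000; k4 = (-1.500000, -2.000000, 0.000000, 0.000000)
  Y <- Y + (h/6)(k1 + 2k2 + 2k3 + k4): p = -0.1500, q = -1.2000, dp/dtau = -1.5000, dq/dtau = -2.0000


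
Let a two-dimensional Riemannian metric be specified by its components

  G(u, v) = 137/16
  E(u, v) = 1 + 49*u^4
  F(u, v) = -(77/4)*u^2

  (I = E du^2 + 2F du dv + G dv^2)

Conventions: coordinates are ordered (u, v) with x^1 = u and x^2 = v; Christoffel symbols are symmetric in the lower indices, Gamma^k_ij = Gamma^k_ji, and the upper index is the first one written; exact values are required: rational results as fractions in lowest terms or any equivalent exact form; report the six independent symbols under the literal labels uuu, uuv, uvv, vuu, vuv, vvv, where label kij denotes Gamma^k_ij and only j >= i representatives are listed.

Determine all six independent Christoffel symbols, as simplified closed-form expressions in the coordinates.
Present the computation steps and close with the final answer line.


E = 1 + 49*u^4; F = -(77/4)*u^2; G = 137/16
Gamma^k_ij = (1/2) g^{kl} (d_i g_jl + d_j g_il - d_l g_ij), with g^inv = (1/(EG-F^2)) [[G, -F], [-F, E]]
first partials: E_u = 196*u^3, E_v = 0, F_u = -(77/2)*u, F_v = 0, G_u = 0, G_v = 0
D = EG - F^2 = 137/16 + 49*u^4
expanded: Gamma^u_uu = (G E_u - 2F F_u + F E_v)/(2D), Gamma^u_uv = (G E_v - F G_u)/(2D), Gamma^u_vv = (2G F_v - G G_u - F G_v)/(2D), Gamma^v_uu = (2E F_u - E E_v - F E_u)/(2D), Gamma^v_uv = (E G_u - F E_v)/(2D), Gamma^v_vv = (E G_v - 2F F_v + F G_u)/(2D); substitute and cancel common factors

Answer: Gamma_uuu = 1568*u^3/(784*u^4 + 137), Gamma_uuv = 0, Gamma_uvv = 0, Gamma_vuu = -616*u/(784*u^4 + 137), Gamma_vuv = 0, Gamma_vvv = 0


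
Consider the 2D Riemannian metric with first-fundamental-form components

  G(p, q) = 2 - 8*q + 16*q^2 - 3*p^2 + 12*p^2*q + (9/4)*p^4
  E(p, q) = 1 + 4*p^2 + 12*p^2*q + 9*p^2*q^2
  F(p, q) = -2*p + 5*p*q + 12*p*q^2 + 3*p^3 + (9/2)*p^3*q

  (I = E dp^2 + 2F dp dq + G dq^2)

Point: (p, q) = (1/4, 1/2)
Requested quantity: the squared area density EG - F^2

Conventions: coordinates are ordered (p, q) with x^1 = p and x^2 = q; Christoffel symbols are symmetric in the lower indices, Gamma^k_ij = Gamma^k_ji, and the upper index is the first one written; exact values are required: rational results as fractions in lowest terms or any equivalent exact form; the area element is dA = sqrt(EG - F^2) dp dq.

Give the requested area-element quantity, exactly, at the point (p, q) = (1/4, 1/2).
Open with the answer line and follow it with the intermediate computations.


Answer: EG - F^2 = 3033/1024

E = 113/64, F = 245/256, G = 2249/1024; EG - F^2 = 3033/1024


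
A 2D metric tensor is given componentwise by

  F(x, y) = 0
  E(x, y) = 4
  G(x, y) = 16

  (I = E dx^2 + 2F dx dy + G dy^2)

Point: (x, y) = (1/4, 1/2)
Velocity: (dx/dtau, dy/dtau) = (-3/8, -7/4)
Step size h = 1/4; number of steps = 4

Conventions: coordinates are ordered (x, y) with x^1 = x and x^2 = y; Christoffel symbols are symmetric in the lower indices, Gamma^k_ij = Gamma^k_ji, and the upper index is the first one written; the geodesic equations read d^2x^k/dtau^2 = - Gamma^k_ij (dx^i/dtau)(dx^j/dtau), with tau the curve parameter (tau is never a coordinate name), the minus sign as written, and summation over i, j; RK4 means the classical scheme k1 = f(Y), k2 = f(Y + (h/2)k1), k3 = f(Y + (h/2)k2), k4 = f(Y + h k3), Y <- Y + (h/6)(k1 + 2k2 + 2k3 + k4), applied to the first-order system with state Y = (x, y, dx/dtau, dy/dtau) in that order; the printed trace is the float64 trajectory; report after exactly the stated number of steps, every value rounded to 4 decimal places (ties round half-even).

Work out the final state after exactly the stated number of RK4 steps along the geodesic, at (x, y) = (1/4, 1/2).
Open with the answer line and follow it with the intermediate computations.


Answer: x = -0.1250, y = -1.2500, dx/dtau = -0.3750, dy/dtau = -1.7500

f(Y) = (dx/dtau, dy/dtau, -Gamma^x_ij Y'^i Y'^j, -Gamma^y_ij Y'^i Y'^j) with the Gammas evaluated at the stage position; h = 0.250000; intermediate values shown to 6 dp
step 0: x = 0.2500, y = 0.5000, dx/dtau = -0.3750, dy/dtau = -1.7500
step 1:
  k1: at (x, y) = (0.250000, 0.500000), (dx/dtau, dy/dtau) = (-0.375000, -1.750000); Gamma_xxx = 0.000000, Gamma_xxy = 0.000000, Gamma_xyy = 0.000000, Gamma_yxx = 0.000000, Gamma_yxy = 0.000000, Gamma_yyy = 0.000000; k1 = (-0.375000, -1.750000, 0.000000, 0.000000)
  k2: at (x, y) = (0.203125, 0.281250), (dx/dtau, dy/dtau) = (-0.375000, -1.750000); Gamma_xxx = 0.000000, Gamma_xxy = 0.000000, Gamma_xyy = 0.000000, Gamma_yxx = 0.000000, Gamma_yxy = 0.000000, Gamma_yyy = 0.000000; k2 = (-0.375000, -1.750000, 0.000000, 0.000000)
  k3: at (x, y) = (0.203125, 0.281250), (dx/dtau, dy/dtau) = (-0.375000, -1.750000); Gamma_xxx = 0.000000, Gamma_xxy = 0.000000, Gamma_xyy = 0.000000, Gamma_yxx = 0.000000, Gamma_yxy = 0.000000, Gamma_yyy = 0.000000; k3 = (-0.375000, -1.750000, 0.000000, 0.000000)
  k4: at (x, y) = (0.156250, 0.062500), (dx/dtau, dy/dtau) = (-0.375000, -1.750000); Gamma_xxx = 0.000000, Gamma_xxy = 0.000000, Gamma_xyy = 0.000000, Gamma_yxx = 0.000000, Gamma_yxy = 0.000000, Gamma_yyy = 0.000000; k4 = (-0.375000, -1.750000, 0.000000, 0.000000)
  Y <- Y + (h/6)(k1 + 2k2 + 2k3 + k4): x = 0.1562, y = 0.0625, dx/dtau = -0.3750, dy/dtau = -1.7500
step 2:
  k1: at (x, y) = (0.156250, 0.062500), (dx/dtau, dy/dtau) = (-0.375000, -1.750000); Gamma_xxx = 0.000000, Gamma_xxy = 0.000000, Gamma_xyy = 0.000000, Gamma_yxx = 0.000000, Gamma_yxy = 0.000000, Gamma_yyy = 0.000000; k1 = (-0.375000, -1.750000, 0.000000, 0.000000)
  k2: at (x, y) = (0.109375, -0.156250), (dx/dtau, dy/dtau) = (-0.375000, -1.750000); Gamma_xxx = 0.000000, Gamma_xxy = 0.000000, Gamma_xyy = 0.000000, Gamma_yxx = 0.000000, Gamma_yxy = 0.000000, Gamma_yyy = 0.000000; k2 = (-0.375000, -1.750000, 0.000000, 0.000000)
  k3: at (x, y) = (0.109375, -0.156250), (dx/dtau, dy/dtau) = (-0.375000, -1.750000); Gamma_xxx = 0.000000, Gamma_xxy = 0.000000, Gamma_xyy = 0.000000, Gamma_yxx = 0.000000, Gamma_yxy = 0.000000, Gamma_yyy = 0.000000; k3 = (-0.375000, -1.750000, 0.000000, 0.000000)
  k4: at (x, y) = (0.062500, -0.375000), (dx/dtau, dy/dtau) = (-0.375000, -1.750000); Gamma_xxx = 0.000000, Gamma_xxy = 0.000000, Gamma_xyy = 0.000000, Gamma_yxx = 0.000000, Gamma_yxy = 0.000000, Gamma_yyy = 0.000000; k4 = (-0.375000, -1.750000, 0.000000, 0.000000)
  Y <- Y + (h/6)(k1 + 2k2 + 2k3 + k4): x = 0.0625, y = -0.3750, dx/dtau = -0.3750, dy/dtau = -1.7500
step 3:
  k1: at (x, y) = (0.062500, -0.375000), (dx/dtau, dy/dtau) = (-0.375000, -1.750000); Gamma_xxx = 0.000000, Gamma_xxy = 0.000000, Gamma_xyy = 0.000000, Gamma_yxx = 0.000000, Gamma_yxy = 0.000000, Gamma_yyy = 0.000000; k1 = (-0.375000, -1.750000, 0.000000, 0.000000)
  k2: at (x, y) = (0.015625, -0.593750), (dx/dtau, dy/dtau) = (-0.375000, -1.750000); Gamma_xxx = 0.000000, Gamma_xxy = 0.000000, Gamma_xyy = 0.000000, Gamma_yxx = 0.000000, Gamma_yxy = 0.000000, Gamma_yyy = 0.000000; k2 = (-0.375000, -1.750000, 0.000000, 0.000000)
  k3: at (x, y) = (0.015625, -0.593750), (dx/dtau, dy/dtau) = (-0.375000, -1.750000); Gamma_xxx = 0.000000, Gamma_xxy = 0.000000, Gamma_xyy = 0.000000, Gamma_yxx = 0.000000, Gamma_yxy = 0.000000, Gamma_yyy = 0.000000; k3 = (-0.375000, -1.750000, 0.000000, 0.000000)
  k4: at (x, y) = (-0.031250, -0.812500), (dx/dtau, dy/dtau) = (-0.375000, -1.750000); Gamma_xxx = 0.000000, Gamma_xxy = 0.000000, Gamma_xyy = 0.000000, Gamma_yxx = 0.000000, Gamma_yxy = 0.000000, Gamma_yyy = 0.000000; k4 = (-0.375000, -1.750000, 0.000000, 0.000000)
  Y <- Y + (h/6)(k1 + 2k2 + 2k3 + k4): x = -0.0312, y = -0.8125, dx/dtau = -0.3750, dy/dtau = -1.7500
step 4:
  k1: at (x, y) = (-0.031250, -0.812500), (dx/dtau, dy/dtau) = (-0.375000, -1.750000); Gamma_xxx = 0.000000, Gamma_xxy = 0.000000, Gamma_xyy = 0.000000, Gamma_yxx = 0.000000, Gamma_yxy = 0.000000, Gamma_yyy = 0.000000; k1 = (-0.375000, -1.750000, 0.000000, 0.000000)
  k2: at (x, y) = (-0.078125, -1.031250), (dx/dtau, dy/dtau) = (-0.375000, -1.750000); Gamma_xxx = 0.000000, Gamma_xxy = 0.000000, Gamma_xyy = 0.000000, Gamma_yxx = 0.000000, Gamma_yxy = 0.000000, Gamma_yyy = 0.000000; k2 = (-0.375000, -1.750000, 0.000000, 0.000000)
  k3: at (x, y) = (-0.078125, -1.031250), (dx/dtau, dy/dtau) = (-0.375000, -1.750000); Gamma_xxx = 0.000000, Gamma_xxy = 0.000000, Gamma_xyy = 0.000000, Gamma_yxx = 0.000000, Gamma_yxy = 0.000000, Gamma_yyy = 0.000000; k3 = (-0.375000, -1.750000, 0.000000, 0.000000)
  k4: at (x, y) = (-0.125000, -1.250000), (dx/dtau, dy/dtau) = (-0.375000, -1.750000); Gamma_xxx = 0.000000, Gamma_xxy = 0.000000, Gamma_xyy = 0.000000, Gamma_yxx = 0.000000, Gamma_yxy = 0.000000, Gamma_yyy = 0.000000; k4 = (-0.375000, -1.750000, 0.000000, 0.000000)
  Y <- Y + (h/6)(k1 + 2k2 + 2k3 + k4): x = -0.1250, y = -1.2500, dx/dtau = -0.3750, dy/dtau = -1.7500


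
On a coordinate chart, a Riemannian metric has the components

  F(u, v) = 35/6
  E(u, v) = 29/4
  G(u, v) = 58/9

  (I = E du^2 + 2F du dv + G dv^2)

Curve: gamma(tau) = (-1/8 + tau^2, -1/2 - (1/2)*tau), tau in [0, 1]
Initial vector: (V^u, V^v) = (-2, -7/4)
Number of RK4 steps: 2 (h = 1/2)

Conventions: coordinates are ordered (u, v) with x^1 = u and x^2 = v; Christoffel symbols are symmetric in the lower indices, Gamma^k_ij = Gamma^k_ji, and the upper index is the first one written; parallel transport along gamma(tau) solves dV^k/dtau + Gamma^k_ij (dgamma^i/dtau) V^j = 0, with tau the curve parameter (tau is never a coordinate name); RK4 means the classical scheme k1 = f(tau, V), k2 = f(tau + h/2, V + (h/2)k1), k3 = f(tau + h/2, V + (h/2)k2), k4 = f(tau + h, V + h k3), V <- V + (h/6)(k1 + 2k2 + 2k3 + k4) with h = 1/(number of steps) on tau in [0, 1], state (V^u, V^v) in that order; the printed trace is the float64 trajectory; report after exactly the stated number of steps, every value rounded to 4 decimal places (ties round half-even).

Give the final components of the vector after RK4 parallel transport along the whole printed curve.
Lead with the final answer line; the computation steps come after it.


Answer: V^u = -2.0000, V^v = -1.7500

gamma'(tau) = (2*tau, -1/2); f(tau, V)^k = -Gamma^k_ij(gamma(tau)) gamma'^i(tau) V^j; h = 1/2; intermediate values shown to 6 dp
curve data and Christoffel symbols at the stage parameters:
  tau = 0.000000: gamma = (-0.125000, -0.500000), gamma' = (0.000000, -0.500000); Gamma_uuu = 0.000000, Gamma_uuv = 0.000000, Gamma_uvv = 0.000000, Gamma_vuu = 0.000000, Gamma_vuv = 0.000000, Gamma_vvv = 0.000000
  tau = 0.250000: gamma = (-0.062500, -0.625000), gamma' = (0.500000, -0.500000); Gamma_uuu = 0.000000, Gamma_uuv = 0.000000, Gamma_uvv = 0.000000, Gamma_vuu = 0.000000, Gamma_vuv = 0.000000, Gamma_vvv = 0.000000
  tau = 0.500000: gamma = (0.125000, -0.750000), gamma' = (1.000000, -0.500000); Gamma_uuu = 0.000000, Gamma_uuv = 0.000000, Gamma_uvv = 0.000000, Gamma_vuu = 0.000000, Gamma_vuv = 0.000000, Gamma_vvv = 0.000000
  tau = 0.750000: gamma = (0.437500, -0.875000), gamma' = (1.500000, -0.500000); Gamma_uuu = 0.000000, Gamma_uuv = 0.000000, Gamma_uvv = 0.000000, Gamma_vuu = 0.000000, Gamma_vuv = 0.000000, Gamma_vvv = 0.000000
  tau = 1.000000: gamma = (0.875000, -1.000000), gamma' = (2.000000, -0.500000); Gamma_uuu = 0.000000, Gamma_uuv = 0.000000, Gamma_uvv = 0.000000, Gamma_vuu = 0.000000, Gamma_vuv = 0.000000, Gamma_vvv = 0.000000
step 0: V^u = -2.0000, V^v = -1.7500
step 1: k1 = (0.000000, 0.000000), k2 = (0.000000, 0.000000), k3 = (0.000000, 0.000000), k4 = (0.000000, 0.000000); V <- V + (h/6)(k1 + 2k2 + 2k3 + k4): V^u = -2.0000, V^v = -1.7500
step 2: k1 = (0.000000, 0.000000), k2 = (0.000000, 0.000000), k3 = (0.000000, 0.000000), k4 = (0.000000, 0.000000); V <- V + (h/6)(k1 + 2k2 + 2k3 + k4): V^u = -2.0000, V^v = -1.7500


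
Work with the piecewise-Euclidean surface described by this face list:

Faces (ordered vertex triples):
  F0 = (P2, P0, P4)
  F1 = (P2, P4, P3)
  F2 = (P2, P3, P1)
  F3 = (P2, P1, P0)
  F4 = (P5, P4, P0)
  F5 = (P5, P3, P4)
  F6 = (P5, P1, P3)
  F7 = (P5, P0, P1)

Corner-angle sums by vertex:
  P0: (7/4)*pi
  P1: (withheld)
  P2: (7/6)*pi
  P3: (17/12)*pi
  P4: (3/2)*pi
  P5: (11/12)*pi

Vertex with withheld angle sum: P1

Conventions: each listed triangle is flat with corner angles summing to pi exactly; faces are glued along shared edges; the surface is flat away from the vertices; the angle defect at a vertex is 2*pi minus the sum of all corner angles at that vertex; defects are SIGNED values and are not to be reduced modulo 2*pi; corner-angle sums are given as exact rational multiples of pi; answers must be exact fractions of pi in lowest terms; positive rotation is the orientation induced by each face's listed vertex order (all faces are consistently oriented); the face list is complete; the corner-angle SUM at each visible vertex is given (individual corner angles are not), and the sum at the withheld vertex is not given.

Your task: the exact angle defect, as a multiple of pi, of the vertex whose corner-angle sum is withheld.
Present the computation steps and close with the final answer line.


V = 6, E = 12, F = 8; chi = V - E + F = 2
Gauss-Bonnet: total defect = 2*pi*chi = 4*pi; visible defects sum to (13/4)*pi

Answer: defect(P1) = (3/4)*pi


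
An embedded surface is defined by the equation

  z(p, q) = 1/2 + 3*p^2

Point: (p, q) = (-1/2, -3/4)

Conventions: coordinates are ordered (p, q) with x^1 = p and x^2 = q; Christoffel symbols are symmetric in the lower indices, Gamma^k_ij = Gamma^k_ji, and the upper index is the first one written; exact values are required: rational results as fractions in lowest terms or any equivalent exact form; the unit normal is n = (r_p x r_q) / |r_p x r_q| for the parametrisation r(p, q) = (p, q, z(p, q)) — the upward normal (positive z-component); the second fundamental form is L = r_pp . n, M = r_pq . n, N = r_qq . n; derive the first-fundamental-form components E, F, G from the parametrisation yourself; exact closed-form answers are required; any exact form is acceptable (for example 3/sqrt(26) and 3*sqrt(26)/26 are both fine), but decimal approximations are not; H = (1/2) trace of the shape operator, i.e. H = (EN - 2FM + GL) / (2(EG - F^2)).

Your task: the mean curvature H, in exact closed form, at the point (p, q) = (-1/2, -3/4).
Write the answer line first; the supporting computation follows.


Answer: H = 3*sqrt(10)/100

z_p = -3, z_q = 0, z_pp = 6, z_pq = 0, z_qq = 0
E = 10, F = 0, G = 1; answer radicand W^2 = 10
unnormalised second-form numerators: l = 6, m = 0, n = 0; L = l/sqrt(10), and similarly M = m/sqrt(W^2), N = n/sqrt(W^2)
H = (E*n - 2*F*m + G*l) / (2*(EG - F^2)*sqrt(W^2)); E*n - 2*F*m + G*l = 6, EG - F^2 = 10, so H = (3/10)/sqrt(10)
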